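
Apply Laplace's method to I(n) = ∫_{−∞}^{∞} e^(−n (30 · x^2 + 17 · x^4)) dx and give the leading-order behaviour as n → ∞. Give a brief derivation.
I(n) ~ sqrt(π/(30n))

φ(x) = 30 · x^2 + 17 · x^4 has its unique global minimum at x* = 0 (since φ'(x) = 60x + 68x^3 = 0 only at x = 0 for real x with both coefficients positive, and φ → ∞ as |x| → ∞). At x* = 0, φ(0) = 0 and φ''(0) = 60. Laplace's method then gives
  I(n) ~ sqrt(2π / (n · φ''(0))) · e^(−n φ(0)) = sqrt(2π / (60n)) = sqrt(π/(30n)).
The 17 · x^4 term contributes only at subleading order (an O(1/n) relative correction).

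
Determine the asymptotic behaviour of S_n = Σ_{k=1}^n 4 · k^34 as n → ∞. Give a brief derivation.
S_n ~ 4 · n^35 / 35

By integral comparison (Euler-Maclaurin), Σ_{k=1}^n 4 · k^34 = 4 · ∫_0^n x^34 dx + O(n^34) = 4 · n^35/35 + O(n^34). (Equivalently, Faulhaber's formula gives the same leading term.)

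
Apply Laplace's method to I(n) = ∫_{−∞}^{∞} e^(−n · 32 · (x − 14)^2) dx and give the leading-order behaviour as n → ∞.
I(n) = sqrt(π/(32n))

Here φ(x) = 32 · (x − 14)^2 has its unique minimum at x* = 14 with φ(x*) = 0 and φ''(x*) = 64. Laplace's method gives
  I(n) ~ e^(−n φ(x*)) · sqrt(2π / (n · φ''(x*))) = sqrt(2π / (64n)) = sqrt(π/(32n)).
This is exact: substituting u = (x − 14)·sqrt(32n) gives I(n) = (1/sqrt(32n)) ∫_{−∞}^{∞} e^(−u^2) du = sqrt(π/(32n)).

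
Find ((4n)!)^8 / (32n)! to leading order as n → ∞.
((4n)!)^8/(32n)! ~ ((2π·4n)^(7/2) / sqrt(8)) · 8^(−8·4n)  →  0

Write N = 4n. Stirling: N! ~ sqrt(2π N)(N/e)^N and (8N)! ~ sqrt(2π·8N)·(8N/e)^(8N).
  (N!)^8/(8N)! ~ (2π N)^(8/2) (N/e)^(8N) / [sqrt(2π·8N) (8N/e)^(8N)]
     = (2π N)^(8/2) / sqrt(2π·8N) · (N/(8N))^(8N)
     = (2π N)^((8−1)/2) / sqrt(8) · 8^(−8N).
Since 8^8 > 1, the factor 8^(−8N) decays exponentially, so the ratio → 0. Substituting N = 4n gives the stated form.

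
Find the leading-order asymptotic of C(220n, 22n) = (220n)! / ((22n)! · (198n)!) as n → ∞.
C(220n, 22n) ~ (10000000000/387420489)^(22n) · sqrt(5/(9π·22n))

Write N = 22n. Apply Stirling to each factorial:
  (10N)! ~ sqrt(2π·10N) · (10N/e)^(10N),
  N! ~ sqrt(2π N) · (N/e)^N,
  (9N)! ~ sqrt(2π·9N) · (9N/e)^(9N).
The exponential factors combine to (10N)^(10N) / (N^N · (9N)^(9N)) = 10^(10N)/9^(9N) = (10^10/9^9)^N = (10000000000/387420489)^N.
The square-root prefactors combine to sqrt(2π·10N) / (sqrt(2π N)·sqrt(2π·9N)) = sqrt(10 / (2π·9·N)) = sqrt(5/(9π·22n)).
Substituting N = 22n: C(220n, 22n) ~ (10000000000/387420489)^(22n) · sqrt(5/(9π·22n)).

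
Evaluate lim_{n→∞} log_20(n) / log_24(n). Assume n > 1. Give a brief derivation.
lim = ln(24) / ln(20) = log_20(24)

Change of base: log_20(n) = ln n / ln 20 and log_24(n) = ln n / ln 24. The ratio is (ln n / ln 20) · (ln 24 / ln n) = ln 24 / ln 20, a constant independent of n. So the limit is ln 24 / ln 20 = log_20(24).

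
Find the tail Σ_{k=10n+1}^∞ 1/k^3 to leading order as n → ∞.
Σ_{k>10n} 1/k^3 ~ 1/(2 · (10n)^2)

Compare to the integral: ∫_{10n}^∞ x^(−3) dx = [−x^(−2)/2]_{10n}^∞ = 1/((3−1)·(10n)^2). Euler-Maclaurin then gives
  Σ_{k>10n} 1/k^3 = ∫_{10n}^∞ dx/x^3 − 1/(2·(10n)^3) + O(1/(10n)^4).
(Equivalently this is ζ(3) − Σ_{k≤10n} 1/k^3.)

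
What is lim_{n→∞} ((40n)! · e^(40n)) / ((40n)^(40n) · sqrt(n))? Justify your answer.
lim = sqrt(2π·40)

Stirling: (40n)! ~ sqrt(2π·40n) · (40n/e)^(40n). Hence
  (40n)! · e^(40n) / (40n)^(40n) ~ sqrt(2π·40n).
Dividing by sqrt(n): sqrt(2π·40n) / sqrt(n) = sqrt(2π·40) · n^((1−1)/2), so the limit is sqrt(2π·40).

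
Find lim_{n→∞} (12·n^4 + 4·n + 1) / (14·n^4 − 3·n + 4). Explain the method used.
lim = 12/14 = 6/7

For large n the leading n^4 terms dominate both numerator and denominator. Dividing top and bottom by n^4, every other term tends to 0, leaving 12/14 = 6/7.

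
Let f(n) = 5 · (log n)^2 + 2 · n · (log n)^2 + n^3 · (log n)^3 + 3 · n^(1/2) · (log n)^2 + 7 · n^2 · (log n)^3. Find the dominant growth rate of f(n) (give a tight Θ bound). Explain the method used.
f(n) ∈ Θ(n^3 · (log n)^3)

Compare the terms by growth order. For large n, n^a · (log n)^b dominates n^a' · (log n)^b' iff a > a', or (a = a' and b > b'). Ranking the 5 terms shows the dominant one is n^3 · (log n)^3. Hence f(n) ∈ Θ(n^3 · (log n)^3).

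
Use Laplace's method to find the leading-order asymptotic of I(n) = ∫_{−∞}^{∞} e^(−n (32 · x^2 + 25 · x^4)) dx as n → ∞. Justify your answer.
I(n) ~ sqrt(π/(32n))

φ(x) = 32 · x^2 + 25 · x^4 has its unique global minimum at x* = 0 (since φ'(x) = 64x + 100x^3 = 0 only at x = 0 for real x with both coefficients positive, and φ → ∞ as |x| → ∞). At x* = 0, φ(0) = 0 and φ''(0) = 64. Laplace's method then gives
  I(n) ~ sqrt(2π / (n · φ''(0))) · e^(−n φ(0)) = sqrt(2π / (64n)) = sqrt(π/(32n)).
The 25 · x^4 term contributes only at subleading order (an O(1/n) relative correction).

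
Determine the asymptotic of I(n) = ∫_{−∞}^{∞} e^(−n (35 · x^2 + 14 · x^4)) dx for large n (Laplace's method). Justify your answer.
I(n) ~ sqrt(π/(35n))

φ(x) = 35 · x^2 + 14 · x^4 has its unique global minimum at x* = 0 (since φ'(x) = 70x + 56x^3 = 0 only at x = 0 for real x with both coefficients positive, and φ → ∞ as |x| → ∞). At x* = 0, φ(0) = 0 and φ''(0) = 70. Laplace's method then gives
  I(n) ~ sqrt(2π / (n · φ''(0))) · e^(−n φ(0)) = sqrt(2π / (70n)) = sqrt(π/(35n)).
The 14 · x^4 term contributes only at subleading order (an O(1/n) relative correction).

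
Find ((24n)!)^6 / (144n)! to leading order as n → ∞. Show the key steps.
((24n)!)^6/(144n)! ~ ((2π·24n)^(5/2) / sqrt(6)) · 6^(−6·24n)  →  0

Write N = 24n. Stirling: N! ~ sqrt(2π N)(N/e)^N and (6N)! ~ sqrt(2π·6N)·(6N/e)^(6N).
  (N!)^6/(6N)! ~ (2π N)^(6/2) (N/e)^(6N) / [sqrt(2π·6N) (6N/e)^(6N)]
     = (2π N)^(6/2) / sqrt(2π·6N) · (N/(6N))^(6N)
     = (2π N)^((6−1)/2) / sqrt(6) · 6^(−6N).
Since 6^6 > 1, the factor 6^(−6N) decays exponentially, so the ratio → 0. Substituting N = 24n gives the stated form.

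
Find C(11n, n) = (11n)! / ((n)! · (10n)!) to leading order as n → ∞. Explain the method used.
C(11n, n) ~ (285311670611/10000000000)^(n) · sqrt(11/(20π·n))

Write N = n. Apply Stirling to each factorial:
  (11N)! ~ sqrt(2π·11N) · (11N/e)^(11N),
  N! ~ sqrt(2π N) · (N/e)^N,
  (10N)! ~ sqrt(2π·10N) · (10N/e)^(10N).
The exponential factors combine to (11N)^(11N) / (N^N · (10N)^(10N)) = 11^(11N)/10^(10N) = (11^11/10^10)^N = (285311670611/10000000000)^N.
The square-root prefactors combine to sqrt(2π·11N) / (sqrt(2π N)·sqrt(2π·10N)) = sqrt(11 / (2π·10·N)) = sqrt(11/(20π·n)).
Substituting N = n: C(11n, n) ~ (285311670611/10000000000)^(n) · sqrt(11/(20π·n)).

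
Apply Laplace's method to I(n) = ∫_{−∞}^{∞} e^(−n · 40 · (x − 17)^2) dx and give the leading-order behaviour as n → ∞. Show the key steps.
I(n) = sqrt(π/(40n))

Here φ(x) = 40 · (x − 17)^2 has its unique minimum at x* = 17 with φ(x*) = 0 and φ''(x*) = 80. Laplace's method gives
  I(n) ~ e^(−n φ(x*)) · sqrt(2π / (n · φ''(x*))) = sqrt(2π / (80n)) = sqrt(π/(40n)).
This is exact: substituting u = (x − 17)·sqrt(40n) gives I(n) = (1/sqrt(40n)) ∫_{−∞}^{∞} e^(−u^2) du = sqrt(π/(40n)).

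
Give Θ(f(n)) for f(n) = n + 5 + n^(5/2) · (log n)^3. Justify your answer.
f(n) ∈ Θ(n^(5/2) · (log n)^3)

Compare the terms by growth order. For large n, n^a · (log n)^b dominates n^a' · (log n)^b' iff a > a', or (a = a' and b > b'). Ranking the 3 terms shows the dominant one is n^(5/2) · (log n)^3. Hence f(n) ∈ Θ(n^(5/2) · (log n)^3).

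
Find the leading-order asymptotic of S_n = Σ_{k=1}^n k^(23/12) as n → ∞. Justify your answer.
S_n ~ (12/35) · n^(35/12)

Integral comparison: Σ_{k=1}^n k^(23/12) = ∫_0^n x^(23/12) dx + O(n^(23/12)). The integral is n^(1 + 23/12) / (1 + 23/12) = n^((23+12)/12) / ((23+12)/12) = (12/35) · n^(35/12).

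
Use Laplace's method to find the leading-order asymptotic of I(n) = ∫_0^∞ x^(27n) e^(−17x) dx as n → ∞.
I(n) ~ (sqrt(2π·27n) / 17) · (27n/(17e))^(27n)

Write the integrand as exp(27n ln x − 17x) and set f(x) = 27n ln x − 17x. Then f'(x) = 27n/x − 17 = 0 at x* = 27n/17, and f''(x*) = −27n/x*^2 = −17^2/(27n). Laplace's method (interior maximum) gives
  I(n) ~ e^(f(x*)) · sqrt(2π / |f''(x*)|)
        = exp(27n ln(27n/17) − 27n) · sqrt(2π · 27n / 17^2)
        = (27n/17)^(27n) e^(−27n) · sqrt(2π·27n) / 17
        = (sqrt(2π·27n) / 17) · (27n/(17e))^(27n).
This matches Γ(27n+1)/17^(27n+1) with Stirling applied to Γ.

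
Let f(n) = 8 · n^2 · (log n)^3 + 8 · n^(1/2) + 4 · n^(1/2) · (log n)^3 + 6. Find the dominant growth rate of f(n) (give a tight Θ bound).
f(n) ∈ Θ(n^2 · (log n)^3)

Compare the terms by growth order. For large n, n^a · (log n)^b dominates n^a' · (log n)^b' iff a > a', or (a = a' and b > b'). Ranking the 4 terms shows the dominant one is 8 · n^2 · (log n)^3. Hence f(n) ∈ Θ(n^2 · (log n)^3).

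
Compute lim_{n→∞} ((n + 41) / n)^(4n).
lim = e^164

Rewrite as (1 + 41/n)^(4n). By the standard limit (1 + x/n)^n → e^x, we have (1 + 41/n)^n → e^41, and raising to the 4th power gives e^164.
More precisely, ln[(1 + 41/n)^(4n)] = 4n · ln(1 + 41/n) = 4n · (41/n + O(1/n^2)) = 164 + O(1/n) → 164.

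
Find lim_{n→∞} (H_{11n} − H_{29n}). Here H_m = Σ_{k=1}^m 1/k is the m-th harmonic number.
lim = ln(11/29)

Euler-Maclaurin gives H_m = ln m + γ + 1/(2m) + O(1/m^2). The γ and O(1/m) terms cancel in the difference:
  H_{11n} − H_{29n} = ln(11n) − ln(29n) + O(1/n) = ln(11/29) + O(1/n).
Hence the limit is ln(11/29).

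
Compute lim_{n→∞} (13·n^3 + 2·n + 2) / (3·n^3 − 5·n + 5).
lim = 13/3

For large n the leading n^3 terms dominate both numerator and denominator. Dividing top and bottom by n^3, every other term tends to 0, leaving 13/3.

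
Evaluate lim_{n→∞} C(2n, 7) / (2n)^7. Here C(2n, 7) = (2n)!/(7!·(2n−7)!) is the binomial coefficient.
lim = 1/7! = 1/5040

With N = 2n → ∞: C(N, 7) / N^7 = [N(N−1)…(N−6)] / (7! · N^7) = (1/7!) · 1 · (1 − 1/(2n)) · … · (1 − 6/(2n)). Each factor → 1 as N → ∞, so the limit is 1/7! = 1/5040.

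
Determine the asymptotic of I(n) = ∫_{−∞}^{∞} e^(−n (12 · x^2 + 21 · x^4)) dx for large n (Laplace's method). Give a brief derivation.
I(n) ~ sqrt(π/(12n))

φ(x) = 12 · x^2 + 21 · x^4 has its unique global minimum at x* = 0 (since φ'(x) = 24x + 84x^3 = 0 only at x = 0 for real x with both coefficients positive, and φ → ∞ as |x| → ∞). At x* = 0, φ(0) = 0 and φ''(0) = 24. Laplace's method then gives
  I(n) ~ sqrt(2π / (n · φ''(0))) · e^(−n φ(0)) = sqrt(2π / (24n)) = sqrt(π/(12n)).
The 21 · x^4 term contributes only at subleading order (an O(1/n) relative correction).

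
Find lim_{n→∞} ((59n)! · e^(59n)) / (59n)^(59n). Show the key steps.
lim = ∞

Stirling: (59n)! ~ sqrt(2π·59n) · (59n/e)^(59n). Hence
  (59n)! · e^(59n) / (59n)^(59n) ~ sqrt(2π·59n) = sqrt(2π·59) · sqrt(n) → ∞.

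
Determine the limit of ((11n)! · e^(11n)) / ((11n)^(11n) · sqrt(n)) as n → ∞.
lim = sqrt(2π·11)

Stirling: (11n)! ~ sqrt(2π·11n) · (11n/e)^(11n). Hence
  (11n)! · e^(11n) / (11n)^(11n) ~ sqrt(2π·11n).
Dividing by sqrt(n): sqrt(2π·11n) / sqrt(n) = sqrt(2π·11) · n^((1−1)/2), so the limit is sqrt(2π·11).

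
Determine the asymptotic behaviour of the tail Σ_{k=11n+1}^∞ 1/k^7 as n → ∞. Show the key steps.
Σ_{k>11n} 1/k^7 ~ 1/(6 · (11n)^6)

Compare to the integral: ∫_{11n}^∞ x^(−7) dx = [−x^(−6)/6]_{11n}^∞ = 1/((7−1)·(11n)^6). Euler-Maclaurin then gives
  Σ_{k>11n} 1/k^7 = ∫_{11n}^∞ dx/x^7 − 1/(2·(11n)^7) + O(1/(11n)^8).
(Equivalently this is ζ(7) − Σ_{k≤11n} 1/k^7.)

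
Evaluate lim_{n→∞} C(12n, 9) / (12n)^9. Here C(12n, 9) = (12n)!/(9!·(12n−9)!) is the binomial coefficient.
lim = 1/9! = 1/362880

With N = 12n → ∞: C(N, 9) / N^9 = [N(N−1)…(N−8)] / (9! · N^9) = (1/9!) · 1 · (1 − 1/(12n)) · … · (1 − 8/(12n)). Each factor → 1 as N → ∞, so the limit is 1/9! = 1/362880.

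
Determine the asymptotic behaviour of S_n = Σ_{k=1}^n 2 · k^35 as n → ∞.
S_n ~ n^36 / 18

By integral comparison (Euler-Maclaurin), Σ_{k=1}^n 2 · k^35 = 2 · ∫_0^n x^35 dx + O(n^35) = 2 · n^36/36 = n^36 / 18 + O(n^35). (Equivalently, Faulhaber's formula gives the same leading term.)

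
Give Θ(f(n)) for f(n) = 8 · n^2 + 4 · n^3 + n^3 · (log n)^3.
f(n) ∈ Θ(n^3 · (log n)^3)

Compare the terms by growth order. For large n, n^a · (log n)^b dominates n^a' · (log n)^b' iff a > a', or (a = a' and b > b'). Ranking the 3 terms shows the dominant one is n^3 · (log n)^3. Hence f(n) ∈ Θ(n^3 · (log n)^3).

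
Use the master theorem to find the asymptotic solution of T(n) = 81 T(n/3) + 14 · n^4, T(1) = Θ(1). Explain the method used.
T(n) = Θ(n^4 log n)

log_3 81 = 4, and f(n) = 14 · n^4 = Θ(n^(log_3 81)). This is Case 2 of the master theorem: T(n) = Θ(f(n) · log n) = Θ(n^4 log n).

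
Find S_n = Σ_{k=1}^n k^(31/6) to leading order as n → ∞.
S_n ~ (6/37) · n^(37/6)

Integral comparison: Σ_{k=1}^n k^(31/6) = ∫_0^n x^(31/6) dx + O(n^(31/6)). The integral is n^(1 + 31/6) / (1 + 31/6) = n^((31+6)/6) / ((31+6)/6) = (6/37) · n^(37/6).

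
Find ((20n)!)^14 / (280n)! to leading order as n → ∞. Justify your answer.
((20n)!)^14/(280n)! ~ ((2π·20n)^(13/2) / sqrt(14)) · 14^(−14·20n)  →  0

Write N = 20n. Stirling: N! ~ sqrt(2π N)(N/e)^N and (14N)! ~ sqrt(2π·14N)·(14N/e)^(14N).
  (N!)^14/(14N)! ~ (2π N)^(14/2) (N/e)^(14N) / [sqrt(2π·14N) (14N/e)^(14N)]
     = (2π N)^(14/2) / sqrt(2π·14N) · (N/(14N))^(14N)
     = (2π N)^((14−1)/2) / sqrt(14) · 14^(−14N).
Since 14^14 > 1, the factor 14^(−14N) decays exponentially, so the ratio → 0. Substituting N = 20n gives the stated form.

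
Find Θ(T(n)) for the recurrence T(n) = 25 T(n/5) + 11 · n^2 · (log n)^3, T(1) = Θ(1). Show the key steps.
T(n) = Θ(n^2 · (log n)^4)

Here log_5 25 = 2 and f(n) = 11 · n^2 · (log n)^3 = Θ(n^(log_5 25) · (log n)^3). This is the extended Case 2 of the master theorem (f matches the critical exponent up to log factors), giving T(n) = Θ(n^(log_5 25) · (log n)^(3+1)) = Θ(n^2 · (log n)^4).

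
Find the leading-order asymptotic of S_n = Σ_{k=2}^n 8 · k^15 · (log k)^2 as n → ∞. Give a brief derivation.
S_n ~ n^16 · (log n)^2 / 2

By integral comparison, S_n = ∫_1^n 8 · x^15 · (log x)^2 dx + O(n^15 · (log n)^2). For the integral, the leading term of ∫_1^n x^15 (log x)^2 dx is n^16/16 · (log n)^2 (by repeated integration by parts; each step lowers the log-exponent and produces a relatively O(1/log n) correction). Hence S_n ~ n^16 · (log n)^2 / 2.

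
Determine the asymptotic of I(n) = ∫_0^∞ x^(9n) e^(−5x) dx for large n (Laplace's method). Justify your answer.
I(n) ~ (sqrt(2π·9n) / 5) · (9n/(5e))^(9n)

Write the integrand as exp(9n ln x − 5x) and set f(x) = 9n ln x − 5x. Then f'(x) = 9n/x − 5 = 0 at x* = 9n/5, and f''(x*) = −9n/x*^2 = −5^2/(9n). Laplace's method (interior maximum) gives
  I(n) ~ e^(f(x*)) · sqrt(2π / |f''(x*)|)
        = exp(9n ln(9n/5) − 9n) · sqrt(2π · 9n / 5^2)
        = (9n/5)^(9n) e^(−9n) · sqrt(2π·9n) / 5
        = (sqrt(2π·9n) / 5) · (9n/(5e))^(9n).
This matches Γ(9n+1)/5^(9n+1) with Stirling applied to Γ.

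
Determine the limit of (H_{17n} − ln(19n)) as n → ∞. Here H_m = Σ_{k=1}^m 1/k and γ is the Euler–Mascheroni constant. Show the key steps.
lim = ln(17/19) + γ

By Euler-Maclaurin, H_m = ln m + γ + O(1/m). So
  H_{17n} − ln(19n) = ln(17n) + γ − ln(19n) + O(1/n)
                       = ln(17/19) + γ + O(1/n).
Hence the limit is ln(17/19) + γ.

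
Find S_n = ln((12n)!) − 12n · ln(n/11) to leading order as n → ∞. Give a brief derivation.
S_n ~ 12n · (ln 132 − 1) + O(ln n)

Stirling: ln((12n)!) = 12n ln(12n) − 12n + O(ln n).
  S_n = 12n ln(12n) − 12n − 12n ln(n/11) + O(ln n)
      = 12n ln(12n) − 12n ln n + 12n ln 11 − 12n + O(ln n)
      = 12n ln 12 + 12n ln 11 − 12n + O(ln n)
      = 12n (ln 132 − 1) + O(ln n).
Numerically ln(132) − 1 ≈ 3.8828.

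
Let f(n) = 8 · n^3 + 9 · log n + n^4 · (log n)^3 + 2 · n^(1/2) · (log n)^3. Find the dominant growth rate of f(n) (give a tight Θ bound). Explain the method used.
f(n) ∈ Θ(n^4 · (log n)^3)

Compare the terms by growth order. For large n, n^a · (log n)^b dominates n^a' · (log n)^b' iff a > a', or (a = a' and b > b'). Ranking the 4 terms shows the dominant one is n^4 · (log n)^3. Hence f(n) ∈ Θ(n^4 · (log n)^3).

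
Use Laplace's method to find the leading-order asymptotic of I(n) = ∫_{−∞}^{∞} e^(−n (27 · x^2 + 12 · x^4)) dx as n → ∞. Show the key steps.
I(n) ~ sqrt(π/(27n))

φ(x) = 27 · x^2 + 12 · x^4 has its unique global minimum at x* = 0 (since φ'(x) = 54x + 48x^3 = 0 only at x = 0 for real x with both coefficients positive, and φ → ∞ as |x| → ∞). At x* = 0, φ(0) = 0 and φ''(0) = 54. Laplace's method then gives
  I(n) ~ sqrt(2π / (n · φ''(0))) · e^(−n φ(0)) = sqrt(2π / (54n)) = sqrt(π/(27n)).
The 12 · x^4 term contributes only at subleading order (an O(1/n) relative correction).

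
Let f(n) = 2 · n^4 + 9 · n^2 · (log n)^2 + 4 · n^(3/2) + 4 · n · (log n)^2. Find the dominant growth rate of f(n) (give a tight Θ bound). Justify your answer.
f(n) ∈ Θ(n^4)

Compare the terms by growth order. For large n, n^a · (log n)^b dominates n^a' · (log n)^b' iff a > a', or (a = a' and b > b'). Ranking the 4 terms shows the dominant one is 2 · n^4. Hence f(n) ∈ Θ(n^4).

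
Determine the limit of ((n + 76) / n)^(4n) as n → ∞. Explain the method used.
lim = e^304

Rewrite as (1 + 76/n)^(4n). By the standard limit (1 + x/n)^n → e^x, we have (1 + 76/n)^n → e^76, and raising to the 4th power gives e^304.
More precisely, ln[(1 + 76/n)^(4n)] = 4n · ln(1 + 76/n) = 4n · (76/n + O(1/n^2)) = 304 + O(1/n) → 304.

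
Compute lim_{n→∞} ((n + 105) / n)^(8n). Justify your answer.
lim = e^840

Rewrite as (1 + 105/n)^(8n). By the standard limit (1 + x/n)^n → e^x, we have (1 + 105/n)^n → e^105, and raising to the 8th power gives e^840.
More precisely, ln[(1 + 105/n)^(8n)] = 8n · ln(1 + 105/n) = 8n · (105/n + O(1/n^2)) = 840 + O(1/n) → 840.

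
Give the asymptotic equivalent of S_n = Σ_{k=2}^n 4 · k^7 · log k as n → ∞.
S_n ~ n^8 log n / 2 − n^8 / 16

By integral comparison, S_n = ∫_1^n 4 · x^7 · log x dx + O(n^7 · log n). For the integral, ∫ x^7 log x dx = n^8 log n / 8 − n^8/64 (integration by parts). Hence S_n ~ n^8 log n / 2 − n^8 / 16.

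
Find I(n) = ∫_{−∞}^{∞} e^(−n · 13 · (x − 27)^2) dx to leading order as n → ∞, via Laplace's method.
I(n) = sqrt(π/(13n))

Here φ(x) = 13 · (x − 27)^2 has its unique minimum at x* = 27 with φ(x*) = 0 and φ''(x*) = 26. Laplace's method gives
  I(n) ~ e^(−n φ(x*)) · sqrt(2π / (n · φ''(x*))) = sqrt(2π / (26n)) = sqrt(π/(13n)).
This is exact: substituting u = (x − 27)·sqrt(13n) gives I(n) = (1/sqrt(13n)) ∫_{−∞}^{∞} e^(−u^2) du = sqrt(π/(13n)).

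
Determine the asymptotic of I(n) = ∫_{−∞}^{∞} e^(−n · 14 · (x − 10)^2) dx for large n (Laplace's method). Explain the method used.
I(n) = sqrt(π/(14n))

Here φ(x) = 14 · (x − 10)^2 has its unique minimum at x* = 10 with φ(x*) = 0 and φ''(x*) = 28. Laplace's method gives
  I(n) ~ e^(−n φ(x*)) · sqrt(2π / (n · φ''(x*))) = sqrt(2π / (28n)) = sqrt(π/(14n)).
This is exact: substituting u = (x − 10)·sqrt(14n) gives I(n) = (1/sqrt(14n)) ∫_{−∞}^{∞} e^(−u^2) du = sqrt(π/(14n)).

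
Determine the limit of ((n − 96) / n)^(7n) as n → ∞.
lim = e^(−672)

Rewrite as (1 − 96/n)^(7n). By the standard limit (1 + x/n)^n → e^x, we have (1 − 96/n)^n → e^(−96), and raising to the 7th power gives e^(−672).
More precisely, ln[(1 − 96/n)^(7n)] = 7n · ln(1 − 96/n) = 7n · (-96/n + O(1/n^2)) = -672 + O(1/n) → -672.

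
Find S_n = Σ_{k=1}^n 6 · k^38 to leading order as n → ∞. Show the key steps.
S_n ~ 2 · n^39 / 13

By integral comparison (Euler-Maclaurin), Σ_{k=1}^n 6 · k^38 = 6 · ∫_0^n x^38 dx + O(n^38) = 6 · n^39/39 = 2 · n^39 / 13 + O(n^38). (Equivalently, Faulhaber's formula gives the same leading term.)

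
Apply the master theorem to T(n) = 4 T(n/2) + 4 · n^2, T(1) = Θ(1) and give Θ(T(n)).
T(n) = Θ(n^2 log n)

log_2 4 = 2, and f(n) = 4 · n^2 = Θ(n^(log_2 4)). This is Case 2 of the master theorem: T(n) = Θ(f(n) · log n) = Θ(n^2 log n).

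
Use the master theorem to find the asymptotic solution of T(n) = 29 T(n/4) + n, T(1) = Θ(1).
T(n) = Θ(n^(log_4 29))

Master theorem: compare f(n) = n to n^(log_4 29) where log_4 29 ≈ 2.429. Since 1 < log_4 29, we have f(n) = O(n^(log_4 29 − ε)) for some ε > 0 — Case 1. Hence T(n) = Θ(n^(log_4 29)).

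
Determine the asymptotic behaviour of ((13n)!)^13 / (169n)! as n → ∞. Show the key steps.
((13n)!)^13/(169n)! ~ ((2π·13n)^(12/2) / sqrt(13)) · 13^(−13·13n)  →  0

Write N = 13n. Stirling: N! ~ sqrt(2π N)(N/e)^N and (13N)! ~ sqrt(2π·13N)·(13N/e)^(13N).
  (N!)^13/(13N)! ~ (2π N)^(13/2) (N/e)^(13N) / [sqrt(2π·13N) (13N/e)^(13N)]
     = (2π N)^(13/2) / sqrt(2π·13N) · (N/(13N))^(13N)
     = (2π N)^((13−1)/2) / sqrt(13) · 13^(−13N).
Since 13^13 > 1, the factor 13^(−13N) decays exponentially, so the ratio → 0. Substituting N = 13n gives the stated form.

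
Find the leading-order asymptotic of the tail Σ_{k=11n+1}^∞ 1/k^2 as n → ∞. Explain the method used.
Σ_{k>11n} 1/k^2 ~ 1/(1 · (11n))

Compare to the integral: ∫_{11n}^∞ x^(−2) dx = [−x^(−1)/1]_{11n}^∞ = 1/((2−1)·(11n)). Euler-Maclaurin then gives
  Σ_{k>11n} 1/k^2 = ∫_{11n}^∞ dx/x^2 − 1/(2·(11n)^2) + O(1/(11n)^3).
(Equivalently this is ζ(2) − Σ_{k≤11n} 1/k^2.)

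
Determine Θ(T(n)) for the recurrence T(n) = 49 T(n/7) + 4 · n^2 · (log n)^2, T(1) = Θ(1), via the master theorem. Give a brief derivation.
T(n) = Θ(n^2 · (log n)^3)

Here log_7 49 = 2 and f(n) = 4 · n^2 · (log n)^2 = Θ(n^(log_7 49) · (log n)^2). This is the extended Case 2 of the master theorem (f matches the critical exponent up to log factors), giving T(n) = Θ(n^(log_7 49) · (log n)^(2+1)) = Θ(n^2 · (log n)^3).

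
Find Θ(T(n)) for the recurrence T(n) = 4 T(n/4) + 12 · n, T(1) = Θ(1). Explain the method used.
T(n) = Θ(n log n)

log_4 4 = 1, and f(n) = 12 · n = Θ(n^(log_4 4)). This is Case 2 of the master theorem: T(n) = Θ(f(n) · log n) = Θ(n log n).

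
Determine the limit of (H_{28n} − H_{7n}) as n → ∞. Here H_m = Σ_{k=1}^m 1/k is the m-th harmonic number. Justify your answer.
lim = ln(28/7) = ln 4

Euler-Maclaurin gives H_m = ln m + γ + 1/(2m) + O(1/m^2). The γ and O(1/m) terms cancel in the difference:
  H_{28n} − H_{7n} = ln(28n) − ln(7n) + O(1/n) = ln(28/7) + O(1/n).
Hence the limit is ln(28/7) = ln 4.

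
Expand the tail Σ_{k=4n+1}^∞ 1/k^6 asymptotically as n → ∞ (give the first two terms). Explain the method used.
Σ_{k>4n} 1/k^6 = 1/(5 · (4n)^5) − 1/(2 · (4n)^6) + O(1/(4n)^7)

Compare to the integral: ∫_{4n}^∞ x^(−6) dx = [−x^(−5)/5]_{4n}^∞ = 1/((6−1)·(4n)^5). The Euler-Maclaurin correction adds −f(4n)/2 = −1/(2·(4n)^6). Euler-Maclaurin then gives
  Σ_{k>4n} 1/k^6 = ∫_{4n}^∞ dx/x^6 − 1/(2·(4n)^6) + O(1/(4n)^7).
(Equivalently this is ζ(6) − Σ_{k≤4n} 1/k^6.)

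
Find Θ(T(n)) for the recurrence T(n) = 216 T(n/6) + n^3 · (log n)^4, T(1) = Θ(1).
T(n) = Θ(n^3 · (log n)^5)

Here log_6 216 = 3 and f(n) = n^3 · (log n)^4 = Θ(n^(log_6 216) · (log n)^4). This is the extended Case 2 of the master theorem (f matches the critical exponent up to log factors), giving T(n) = Θ(n^(log_6 216) · (log n)^(4+1)) = Θ(n^3 · (log n)^5).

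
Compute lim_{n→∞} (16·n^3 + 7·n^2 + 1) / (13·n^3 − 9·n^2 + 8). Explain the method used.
lim = 16/13

For large n the leading n^3 terms dominate both numerator and denominator. Dividing top and bottom by n^3, every other term tends to 0, leaving 16/13.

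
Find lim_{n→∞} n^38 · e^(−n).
lim = 0

Exponentials with base > 1 dominate every fixed polynomial: for any fixed c, n^c / e^n → 0 as n → ∞ (e.g. by the ratio test, or since e^n grows faster than any power of n). Hence n^38 · e^(−n) = n^38 / e^n → 0.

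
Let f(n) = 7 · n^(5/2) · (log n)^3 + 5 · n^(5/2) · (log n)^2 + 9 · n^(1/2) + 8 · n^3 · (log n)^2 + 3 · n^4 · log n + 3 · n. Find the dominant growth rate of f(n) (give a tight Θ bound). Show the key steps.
f(n) ∈ Θ(n^4 · log n)

Compare the terms by growth order. For large n, n^a · (log n)^b dominates n^a' · (log n)^b' iff a > a', or (a = a' and b > b'). Ranking the 6 terms shows the dominant one is 3 · n^4 · log n. Hence f(n) ∈ Θ(n^4 · log n).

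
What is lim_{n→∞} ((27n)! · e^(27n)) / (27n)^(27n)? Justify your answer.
lim = ∞

Stirling: (27n)! ~ sqrt(2π·27n) · (27n/e)^(27n). Hence
  (27n)! · e^(27n) / (27n)^(27n) ~ sqrt(2π·27n) = sqrt(2π·27) · sqrt(n) → ∞.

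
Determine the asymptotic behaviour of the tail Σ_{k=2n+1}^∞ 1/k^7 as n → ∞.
Σ_{k>2n} 1/k^7 ~ 1/(6 · (2n)^6)

Compare to the integral: ∫_{2n}^∞ x^(−7) dx = [−x^(−6)/6]_{2n}^∞ = 1/((7−1)·(2n)^6). Euler-Maclaurin then gives
  Σ_{k>2n} 1/k^7 = ∫_{2n}^∞ dx/x^7 − 1/(2·(2n)^7) + O(1/(2n)^8).
(Equivalently this is ζ(7) − Σ_{k≤2n} 1/k^7.)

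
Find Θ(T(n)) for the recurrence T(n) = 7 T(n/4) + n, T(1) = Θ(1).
T(n) = Θ(n^(log_4 7))

Master theorem: compare f(n) = n to n^(log_4 7) where log_4 7 ≈ 1.404. Since 1 < log_4 7, we have f(n) = O(n^(log_4 7 − ε)) for some ε > 0 — Case 1. Hence T(n) = Θ(n^(log_4 7)).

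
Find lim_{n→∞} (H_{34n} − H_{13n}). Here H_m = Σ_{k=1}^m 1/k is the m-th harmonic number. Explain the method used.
lim = ln(34/13)

Euler-Maclaurin gives H_m = ln m + γ + 1/(2m) + O(1/m^2). The γ and O(1/m) terms cancel in the difference:
  H_{34n} − H_{13n} = ln(34n) − ln(13n) + O(1/n) = ln(34/13) + O(1/n).
Hence the limit is ln(34/13).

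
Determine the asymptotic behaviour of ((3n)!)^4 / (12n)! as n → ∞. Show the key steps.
((3n)!)^4/(12n)! ~ ((2π·3n)^(3/2) / 2) · 4^(−4·3n)  →  0

Write N = 3n. Stirling: N! ~ sqrt(2π N)(N/e)^N and (4N)! ~ sqrt(2π·4N)·(4N/e)^(4N).
  (N!)^4/(4N)! ~ (2π N)^(4/2) (N/e)^(4N) / [sqrt(2π·4N) (4N/e)^(4N)]
     = (2π N)^(4/2) / sqrt(2π·4N) · (N/(4N))^(4N)
     = (2π N)^((4−1)/2) / 2 · 4^(−4N).
Since 4^4 > 1, the factor 4^(−4N) decays exponentially, so the ratio → 0. Substituting N = 3n gives the stated form.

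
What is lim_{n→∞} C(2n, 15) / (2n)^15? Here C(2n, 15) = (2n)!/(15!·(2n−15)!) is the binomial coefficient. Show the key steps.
lim = 1/15! = 1/1307674368000

With N = 2n → ∞: C(N, 15) / N^15 = [N(N−1)…(N−14)] / (15! · N^15) = (1/15!) · 1 · (1 − 1/(2n)) · … · (1 − 14/(2n)). Each factor → 1 as N → ∞, so the limit is 1/15! = 1/1307674368000.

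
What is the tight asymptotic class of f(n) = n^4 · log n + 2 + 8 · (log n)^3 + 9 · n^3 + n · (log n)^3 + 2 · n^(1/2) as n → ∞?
f(n) ∈ Θ(n^4 · log n)

Compare the terms by growth order. For large n, n^a · (log n)^b dominates n^a' · (log n)^b' iff a > a', or (a = a' and b > b'). Ranking the 6 terms shows the dominant one is n^4 · log n. Hence f(n) ∈ Θ(n^4 · log n).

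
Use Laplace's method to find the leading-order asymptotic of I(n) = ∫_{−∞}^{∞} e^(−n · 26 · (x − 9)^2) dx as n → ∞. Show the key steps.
I(n) = sqrt(π/(26n))

Here φ(x) = 26 · (x − 9)^2 has its unique minimum at x* = 9 with φ(x*) = 0 and φ''(x*) = 52. Laplace's method gives
  I(n) ~ e^(−n φ(x*)) · sqrt(2π / (n · φ''(x*))) = sqrt(2π / (52n)) = sqrt(π/(26n)).
This is exact: substituting u = (x − 9)·sqrt(26n) gives I(n) = (1/sqrt(26n)) ∫_{−∞}^{∞} e^(−u^2) du = sqrt(π/(26n)).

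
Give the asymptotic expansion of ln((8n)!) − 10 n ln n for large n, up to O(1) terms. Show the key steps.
ln((8n)!) − 10 n ln n = −2 n ln n + 8(ln 8 − 1) n + (1/2) ln(2π·8n) + O(1/n)

Stirling: ln((8n)!) = 8n ln(8n) − 8n + (1/2) ln(2π·8n) + O(1/n).
Expand 8n ln(8n) = 8n (ln n + ln 8) = 8n ln n + 8n ln 8.
Subtract 10n ln n: leading term is (8 − 10) n ln n = −2 n ln n. The next term is 8n ln 8 − 8n = 8(ln 8 − 1) n. Then the (1/2) ln(2π·8n) correction.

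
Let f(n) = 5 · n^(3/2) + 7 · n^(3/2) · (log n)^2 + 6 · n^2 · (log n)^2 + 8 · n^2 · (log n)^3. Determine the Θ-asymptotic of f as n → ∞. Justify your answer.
f(n) ∈ Θ(n^2 · (log n)^3)

Compare the terms by growth order. For large n, n^a · (log n)^b dominates n^a' · (log n)^b' iff a > a', or (a = a' and b > b'). Ranking the 4 terms shows the dominant one is 8 · n^2 · (log n)^3. Hence f(n) ∈ Θ(n^2 · (log n)^3).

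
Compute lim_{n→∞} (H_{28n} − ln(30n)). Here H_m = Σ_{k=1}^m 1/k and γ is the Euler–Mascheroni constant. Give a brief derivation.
lim = ln(14/15) + γ

By Euler-Maclaurin, H_m = ln m + γ + O(1/m). So
  H_{28n} − ln(30n) = ln(28n) + γ − ln(30n) + O(1/n)
                       = ln(28/30) + γ + O(1/n).
Hence the limit is ln(28/30) + γ (= ln(14/15)).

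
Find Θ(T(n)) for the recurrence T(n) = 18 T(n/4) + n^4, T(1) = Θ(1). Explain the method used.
T(n) = Θ(n^4)

log_4 18 ≈ 2.085. f(n) = n^4 dominates n^(log_4 18) since 4 > 2.085, and the regularity condition a·f(n/b) = 18·(n/4)^4 = (18/256)·n^4 ≤ c·f(n) holds with c = 18/256 ≈ 0.0703 < 1. So this is Case 3: T(n) = Θ(f(n)) = Θ(n^4).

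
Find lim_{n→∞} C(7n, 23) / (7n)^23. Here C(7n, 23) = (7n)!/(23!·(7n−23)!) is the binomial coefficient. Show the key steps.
lim = 1/23! = 1/25852016738884976640000

With N = 7n → ∞: C(N, 23) / N^23 = [N(N−1)…(N−22)] / (23! · N^23) = (1/23!) · 1 · (1 − 1/(7n)) · … · (1 − 22/(7n)). Each factor → 1 as N → ∞, so the limit is 1/23! = 1/25852016738884976640000.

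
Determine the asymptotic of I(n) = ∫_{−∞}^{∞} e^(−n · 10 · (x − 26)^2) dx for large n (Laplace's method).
I(n) = sqrt(π/(10n))

Here φ(x) = 10 · (x − 26)^2 has its unique minimum at x* = 26 with φ(x*) = 0 and φ''(x*) = 20. Laplace's method gives
  I(n) ~ e^(−n φ(x*)) · sqrt(2π / (n · φ''(x*))) = sqrt(2π / (20n)) = sqrt(π/(10n)).
This is exact: substituting u = (x − 26)·sqrt(10n) gives I(n) = (1/sqrt(10n)) ∫_{−∞}^{∞} e^(−u^2) du = sqrt(π/(10n)).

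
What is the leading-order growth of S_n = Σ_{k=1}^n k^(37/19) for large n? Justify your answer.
S_n ~ (19/56) · n^(56/19)

Integral comparison: Σ_{k=1}^n k^(37/19) = ∫_0^n x^(37/19) dx + O(n^(37/19)). The integral is n^(1 + 37/19) / (1 + 37/19) = n^((37+19)/19) / ((37+19)/19) = (19/56) · n^(56/19).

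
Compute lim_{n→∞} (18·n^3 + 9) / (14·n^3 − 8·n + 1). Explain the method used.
lim = 18/14 = 9/7

For large n the leading n^3 terms dominate both numerator and denominator. Dividing top and bottom by n^3, every other term tends to 0, leaving 18/14 = 9/7.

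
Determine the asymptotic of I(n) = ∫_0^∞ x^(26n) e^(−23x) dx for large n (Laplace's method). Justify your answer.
I(n) ~ (sqrt(2π·26n) / 23) · (26n/(23e))^(26n)

Write the integrand as exp(26n ln x − 23x) and set f(x) = 26n ln x − 23x. Then f'(x) = 26n/x − 23 = 0 at x* = 26n/23, and f''(x*) = −26n/x*^2 = −23^2/(26n). Laplace's method (interior maximum) gives
  I(n) ~ e^(f(x*)) · sqrt(2π / |f''(x*)|)
        = exp(26n ln(26n/23) − 26n) · sqrt(2π · 26n / 23^2)
        = (26n/23)^(26n) e^(−26n) · sqrt(2π·26n) / 23
        = (sqrt(2π·26n) / 23) · (26n/(23e))^(26n).
This matches Γ(26n+1)/23^(26n+1) with Stirling applied to Γ.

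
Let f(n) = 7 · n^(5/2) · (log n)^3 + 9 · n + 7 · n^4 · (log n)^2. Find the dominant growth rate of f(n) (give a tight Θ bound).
f(n) ∈ Θ(n^4 · (log n)^2)

Compare the terms by growth order. For large n, n^a · (log n)^b dominates n^a' · (log n)^b' iff a > a', or (a = a' and b > b'). Ranking the 3 terms shows the dominant one is 7 · n^4 · (log n)^2. Hence f(n) ∈ Θ(n^4 · (log n)^2).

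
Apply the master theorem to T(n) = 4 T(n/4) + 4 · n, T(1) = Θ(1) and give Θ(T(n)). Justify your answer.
T(n) = Θ(n log n)

log_4 4 = 1, and f(n) = 4 · n = Θ(n^(log_4 4)). This is Case 2 of the master theorem: T(n) = Θ(f(n) · log n) = Θ(n log n).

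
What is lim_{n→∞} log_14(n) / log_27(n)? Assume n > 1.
lim = ln(27) / ln(14) = log_14(27)

Change of base: log_14(n) = ln n / ln 14 and log_27(n) = ln n / ln 27. The ratio is (ln n / ln 14) · (ln 27 / ln n) = ln 27 / ln 14, a constant independent of n. So the limit is ln 27 / ln 14 = log_14(27).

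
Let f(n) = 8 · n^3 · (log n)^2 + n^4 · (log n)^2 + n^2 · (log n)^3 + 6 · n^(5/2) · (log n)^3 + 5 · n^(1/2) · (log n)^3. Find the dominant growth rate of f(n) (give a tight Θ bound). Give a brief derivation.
f(n) ∈ Θ(n^4 · (log n)^2)

Compare the terms by growth order. For large n, n^a · (log n)^b dominates n^a' · (log n)^b' iff a > a', or (a = a' and b > b'). Ranking the 5 terms shows the dominant one is n^4 · (log n)^2. Hence f(n) ∈ Θ(n^4 · (log n)^2).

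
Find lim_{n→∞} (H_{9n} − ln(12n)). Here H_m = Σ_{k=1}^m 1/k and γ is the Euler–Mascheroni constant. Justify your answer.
lim = ln(3/4) + γ

By Euler-Maclaurin, H_m = ln m + γ + O(1/m). So
  H_{9n} − ln(12n) = ln(9n) + γ − ln(12n) + O(1/n)
                       = ln(9/12) + γ + O(1/n).
Hence the limit is ln(9/12) + γ (= ln(3/4)).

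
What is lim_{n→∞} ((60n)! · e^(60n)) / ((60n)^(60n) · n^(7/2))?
lim = 0

Stirling: (60n)! ~ sqrt(2π·60n) · (60n/e)^(60n). Hence
  (60n)! · e^(60n) / (60n)^(60n) ~ sqrt(2π·60n).
Dividing by n^(7/2): sqrt(2π·60n) / n^(7/2) = sqrt(2π·60) · n^((1−7)/2), so the expression behaves like sqrt(2π·60) · n^((1−7)/2) → 0.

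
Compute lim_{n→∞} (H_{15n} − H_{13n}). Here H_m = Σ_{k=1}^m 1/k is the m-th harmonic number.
lim = ln(15/13)

Euler-Maclaurin gives H_m = ln m + γ + 1/(2m) + O(1/m^2). The γ and O(1/m) terms cancel in the difference:
  H_{15n} − H_{13n} = ln(15n) − ln(13n) + O(1/n) = ln(15/13) + O(1/n).
Hence the limit is ln(15/13).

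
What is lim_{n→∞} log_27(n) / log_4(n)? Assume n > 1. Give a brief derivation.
lim = ln(4) / ln(27) = log_27(4)

Change of base: log_27(n) = ln n / ln 27 and log_4(n) = ln n / ln 4. The ratio is (ln n / ln 27) · (ln 4 / ln n) = ln 4 / ln 27, a constant independent of n. So the limit is ln 4 / ln 27 = log_27(4).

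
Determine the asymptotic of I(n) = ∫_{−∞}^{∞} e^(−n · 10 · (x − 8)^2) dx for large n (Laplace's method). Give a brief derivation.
I(n) = sqrt(π/(10n))

Here φ(x) = 10 · (x − 8)^2 has its unique minimum at x* = 8 with φ(x*) = 0 and φ''(x*) = 20. Laplace's method gives
  I(n) ~ e^(−n φ(x*)) · sqrt(2π / (n · φ''(x*))) = sqrt(2π / (20n)) = sqrt(π/(10n)).
This is exact: substituting u = (x − 8)·sqrt(10n) gives I(n) = (1/sqrt(10n)) ∫_{−∞}^{∞} e^(−u^2) du = sqrt(π/(10n)).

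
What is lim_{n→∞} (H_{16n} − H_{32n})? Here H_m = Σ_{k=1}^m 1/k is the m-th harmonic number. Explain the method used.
lim = ln(16/32) = −ln 2

Euler-Maclaurin gives H_m = ln m + γ + 1/(2m) + O(1/m^2). The γ and O(1/m) terms cancel in the difference:
  H_{16n} − H_{32n} = ln(16n) − ln(32n) + O(1/n) = ln(16/32) + O(1/n).
Hence the limit is ln(16/32) = −ln 2.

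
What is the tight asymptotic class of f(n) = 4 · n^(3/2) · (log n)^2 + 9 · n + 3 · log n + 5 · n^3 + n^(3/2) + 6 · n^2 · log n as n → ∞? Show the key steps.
f(n) ∈ Θ(n^3)

Compare the terms by growth order. For large n, n^a · (log n)^b dominates n^a' · (log n)^b' iff a > a', or (a = a' and b > b'). Ranking the 6 terms shows the dominant one is 5 · n^3. Hence f(n) ∈ Θ(n^3).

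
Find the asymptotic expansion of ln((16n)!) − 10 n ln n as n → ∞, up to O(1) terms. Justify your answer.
ln((16n)!) − 10 n ln n = 6 n ln n + 16(ln 16 − 1) n + (1/2) ln(2π·16n) + O(1/n)

Stirling: ln((16n)!) = 16n ln(16n) − 16n + (1/2) ln(2π·16n) + O(1/n).
Expand 16n ln(16n) = 16n (ln n + ln 16) = 16n ln n + 16n ln 16.
Subtract 10n ln n: leading term is (16 − 10) n ln n = 6 n ln n. The next term is 16n ln 16 − 16n = 16(ln 16 − 1) n. Then the (1/2) ln(2π·16n) correction.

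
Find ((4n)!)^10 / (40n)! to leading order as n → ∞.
((4n)!)^10/(40n)! ~ ((2π·4n)^(9/2) / sqrt(10)) · 10^(−10·4n)  →  0

Write N = 4n. Stirling: N! ~ sqrt(2π N)(N/e)^N and (10N)! ~ sqrt(2π·10N)·(10N/e)^(10N).
  (N!)^10/(10N)! ~ (2π N)^(10/2) (N/e)^(10N) / [sqrt(2π·10N) (10N/e)^(10N)]
     = (2π N)^(10/2) / sqrt(2π·10N) · (N/(10N))^(10N)
     = (2π N)^((10−1)/2) / sqrt(10) · 10^(−10N).
Since 10^10 > 1, the factor 10^(−10N) decays exponentially, so the ratio → 0. Substituting N = 4n gives the stated form.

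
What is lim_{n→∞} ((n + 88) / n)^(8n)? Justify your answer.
lim = e^704

Rewrite as (1 + 88/n)^(8n). By the standard limit (1 + x/n)^n → e^x, we have (1 + 88/n)^n → e^88, and raising to the 8th power gives e^704.
More precisely, ln[(1 + 88/n)^(8n)] = 8n · ln(1 + 88/n) = 8n · (88/n + O(1/n^2)) = 704 + O(1/n) → 704.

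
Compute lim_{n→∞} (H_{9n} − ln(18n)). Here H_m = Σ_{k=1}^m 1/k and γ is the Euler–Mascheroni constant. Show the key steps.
lim = −ln 2 + γ

By Euler-Maclaurin, H_m = ln m + γ + O(1/m). So
  H_{9n} − ln(18n) = ln(9n) + γ − ln(18n) + O(1/n)
                       = ln(9/18) + γ + O(1/n).
Hence the limit is ln(9/18) + γ (= −ln 2).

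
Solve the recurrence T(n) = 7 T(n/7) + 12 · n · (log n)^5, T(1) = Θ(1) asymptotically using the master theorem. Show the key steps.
T(n) = Θ(n · (log n)^6)

Here log_7 7 = 1 and f(n) = 12 · n · (log n)^5 = Θ(n^(log_7 7) · (log n)^5). This is the extended Case 2 of the master theorem (f matches the critical exponent up to log factors), giving T(n) = Θ(n^(log_7 7) · (log n)^(5+1)) = Θ(n · (log n)^6).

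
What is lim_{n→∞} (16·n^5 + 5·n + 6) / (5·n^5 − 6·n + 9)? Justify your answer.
lim = 16/5

For large n the leading n^5 terms dominate both numerator and denominator. Dividing top and bottom by n^5, every other term tends to 0, leaving 16/5.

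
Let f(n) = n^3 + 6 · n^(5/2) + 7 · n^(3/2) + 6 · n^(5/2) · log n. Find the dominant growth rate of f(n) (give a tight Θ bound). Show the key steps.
f(n) ∈ Θ(n^3)

Compare the terms by growth order. For large n, n^a · (log n)^b dominates n^a' · (log n)^b' iff a > a', or (a = a' and b > b'). Ranking the 4 terms shows the dominant one is n^3. Hence f(n) ∈ Θ(n^3).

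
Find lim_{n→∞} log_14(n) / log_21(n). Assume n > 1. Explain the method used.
lim = ln(21) / ln(14) = log_14(21)

Change of base: log_14(n) = ln n / ln 14 and log_21(n) = ln n / ln 21. The ratio is (ln n / ln 14) · (ln 21 / ln n) = ln 21 / ln 14, a constant independent of n. So the limit is ln 21 / ln 14 = log_14(21).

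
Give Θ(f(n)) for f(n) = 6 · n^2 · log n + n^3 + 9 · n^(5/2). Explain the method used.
f(n) ∈ Θ(n^3)

Compare the terms by growth order. For large n, n^a · (log n)^b dominates n^a' · (log n)^b' iff a > a', or (a = a' and b > b'). Ranking the 3 terms shows the dominant one is n^3. Hence f(n) ∈ Θ(n^3).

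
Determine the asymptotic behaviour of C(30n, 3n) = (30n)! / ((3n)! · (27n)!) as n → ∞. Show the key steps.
C(30n, 3n) ~ (10000000000/387420489)^(3n) · sqrt(5/(9π·3n))

Write N = 3n. Apply Stirling to each factorial:
  (10N)! ~ sqrt(2π·10N) · (10N/e)^(10N),
  N! ~ sqrt(2π N) · (N/e)^N,
  (9N)! ~ sqrt(2π·9N) · (9N/e)^(9N).
The exponential factors combine to (10N)^(10N) / (N^N · (9N)^(9N)) = 10^(10N)/9^(9N) = (10^10/9^9)^N = (10000000000/387420489)^N.
The square-root prefactors combine to sqrt(2π·10N) / (sqrt(2π N)·sqrt(2π·9N)) = sqrt(10 / (2π·9·N)) = sqrt(5/(9π·3n)).
Substituting N = 3n: C(30n, 3n) ~ (10000000000/387420489)^(3n) · sqrt(5/(9π·3n)).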